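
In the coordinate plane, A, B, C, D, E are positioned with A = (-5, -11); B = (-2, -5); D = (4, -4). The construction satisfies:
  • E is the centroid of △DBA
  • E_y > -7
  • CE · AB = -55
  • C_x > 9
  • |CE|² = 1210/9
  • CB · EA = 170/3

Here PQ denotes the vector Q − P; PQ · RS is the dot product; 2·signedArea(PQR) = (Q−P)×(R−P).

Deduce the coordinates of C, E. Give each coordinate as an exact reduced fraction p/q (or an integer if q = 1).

1. E_x = -1  [E is the centroid of △DBA]
2. E_y = -20/3  [E is the centroid of △DBA]
   → E = (-1, -20/3)
3. C_x = 10  [CB · EA = 170/3 ∩ CE · AB = -55]
4. C_y = -3  [CB · EA = 170/3 ∩ CE · AB = -55]
   → C = (10, -3)

C = (10, -3)
E = (-1, -20/3)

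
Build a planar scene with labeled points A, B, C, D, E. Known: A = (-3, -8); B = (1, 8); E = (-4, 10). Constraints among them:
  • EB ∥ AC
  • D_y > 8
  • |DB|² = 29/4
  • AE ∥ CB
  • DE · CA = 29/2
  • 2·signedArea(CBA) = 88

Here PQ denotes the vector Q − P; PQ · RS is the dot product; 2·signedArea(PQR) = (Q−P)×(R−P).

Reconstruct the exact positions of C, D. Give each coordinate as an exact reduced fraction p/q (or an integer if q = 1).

C = (2, -10)
D = (-3/2, 9)

1. C_x = 2  [AE ∥ CB ∩ EB ∥ AC]
2. C_y = -10  [AE ∥ CB ∩ EB ∥ AC]
   → C = (2, -10)
3. D_x = -3/2  [line 5·x + -2·y + 51/2 = 0 ∩ |DB|² = 29/4]
4. D_y = 9  [line 5·x + -2·y + 51/2 = 0 ∩ |DB|² = 29/4]
   → D = (-3/2, 9)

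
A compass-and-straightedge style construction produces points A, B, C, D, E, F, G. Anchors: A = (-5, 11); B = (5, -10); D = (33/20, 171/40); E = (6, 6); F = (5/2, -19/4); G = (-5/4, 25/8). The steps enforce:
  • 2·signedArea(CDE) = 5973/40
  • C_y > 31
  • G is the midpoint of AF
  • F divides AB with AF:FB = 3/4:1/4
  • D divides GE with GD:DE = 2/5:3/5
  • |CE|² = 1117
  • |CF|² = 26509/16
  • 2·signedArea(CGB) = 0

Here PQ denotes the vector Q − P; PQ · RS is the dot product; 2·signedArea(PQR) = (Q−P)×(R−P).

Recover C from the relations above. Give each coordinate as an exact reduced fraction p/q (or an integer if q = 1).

1. C_x = -15  [2·signedArea(CGB) = 0 ∩ 2·signedArea(CDE) = 5973/40]
2. C_y = 32  [2·signedArea(CGB) = 0 ∩ 2·signedArea(CDE) = 5973/40]
   → C = (-15, 32)

C = (-15, 32)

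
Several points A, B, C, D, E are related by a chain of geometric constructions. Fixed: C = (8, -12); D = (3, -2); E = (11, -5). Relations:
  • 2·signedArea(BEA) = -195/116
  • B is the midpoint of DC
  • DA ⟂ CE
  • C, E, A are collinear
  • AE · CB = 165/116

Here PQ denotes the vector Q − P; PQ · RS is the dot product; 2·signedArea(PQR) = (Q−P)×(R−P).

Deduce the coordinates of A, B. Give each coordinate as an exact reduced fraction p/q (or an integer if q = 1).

A = (629/58, -311/58)
B = (11/2, -7)

1. A_x = 629/58  [C, E, A are collinear ∩ DA ⟂ CE]
2. A_y = -311/58  [C, E, A are collinear ∩ DA ⟂ CE]
   → A = (629/58, -311/58)
3. B_x = 11/2  [B is the midpoint of DC]
4. B_y = -7  [B is the midpoint of DC]
   → B = (11/2, -7)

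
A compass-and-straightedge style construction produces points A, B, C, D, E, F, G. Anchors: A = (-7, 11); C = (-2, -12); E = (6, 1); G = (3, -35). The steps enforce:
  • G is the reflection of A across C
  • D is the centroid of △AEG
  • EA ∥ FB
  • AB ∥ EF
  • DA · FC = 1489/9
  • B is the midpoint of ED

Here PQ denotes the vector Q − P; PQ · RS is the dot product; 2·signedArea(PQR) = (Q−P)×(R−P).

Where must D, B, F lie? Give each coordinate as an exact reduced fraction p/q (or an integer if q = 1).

B = (10/3, -10/3)
D = (2/3, -23/3)
F = (49/3, -40/3)

1. D_x = 2/3  [D is the centroid of △AEG]
2. D_y = -23/3  [D is the centroid of △AEG]
   → D = (2/3, -23/3)
3. B_x = 10/3  [B is the midpoint of ED]
4. B_y = -10/3  [B is the midpoint of ED]
   → B = (10/3, -10/3)
5. F_x = 49/3  [EA ∥ FB ∩ AB ∥ EF]
6. F_y = -40/3  [EA ∥ FB ∩ AB ∥ EF]
   → F = (49/3, -40/3)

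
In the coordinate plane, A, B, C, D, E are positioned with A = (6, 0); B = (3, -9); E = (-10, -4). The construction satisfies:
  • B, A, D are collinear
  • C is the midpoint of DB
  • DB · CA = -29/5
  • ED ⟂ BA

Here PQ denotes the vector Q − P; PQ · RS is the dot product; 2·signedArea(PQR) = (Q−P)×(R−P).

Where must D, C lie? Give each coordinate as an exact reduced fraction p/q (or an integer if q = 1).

1. D_x = 16/5  [B, A, D are collinear ∩ ED ⟂ BA]
2. D_y = -42/5  [B, A, D are collinear ∩ ED ⟂ BA]
   → D = (16/5, -42/5)
3. C_x = 31/10  [C is the midpoint of DB]
4. C_y = -87/10  [C is the midpoint of DB]
   → C = (31/10, -87/10)

C = (31/10, -87/10)
D = (16/5, -42/5)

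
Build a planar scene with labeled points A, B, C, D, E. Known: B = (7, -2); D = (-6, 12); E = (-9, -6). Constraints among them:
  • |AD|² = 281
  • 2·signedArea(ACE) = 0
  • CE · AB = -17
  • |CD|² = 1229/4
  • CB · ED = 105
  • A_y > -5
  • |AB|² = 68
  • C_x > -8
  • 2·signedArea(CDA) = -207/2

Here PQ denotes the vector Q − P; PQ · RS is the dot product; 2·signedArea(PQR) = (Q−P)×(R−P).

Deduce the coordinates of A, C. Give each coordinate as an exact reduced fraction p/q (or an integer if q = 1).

A = (-1, -4)
C = (-7, -11/2)

1. C_x = -7  [line -3·x + -18·y + -120 = 0 ∩ |CD|² = 1229/4]
2. C_y = -11/2  [line -3·x + -18·y + -120 = 0 ∩ |CD|² = 1229/4]
   → C = (-7, -11/2)
3. A_x = -1  [2·signedArea(ACE) = 0 ∩ 2·signedArea(CDA) = -207/2]
4. A_y = -4  [2·signedArea(ACE) = 0 ∩ 2·signedArea(CDA) = -207/2]
   → A = (-1, -4)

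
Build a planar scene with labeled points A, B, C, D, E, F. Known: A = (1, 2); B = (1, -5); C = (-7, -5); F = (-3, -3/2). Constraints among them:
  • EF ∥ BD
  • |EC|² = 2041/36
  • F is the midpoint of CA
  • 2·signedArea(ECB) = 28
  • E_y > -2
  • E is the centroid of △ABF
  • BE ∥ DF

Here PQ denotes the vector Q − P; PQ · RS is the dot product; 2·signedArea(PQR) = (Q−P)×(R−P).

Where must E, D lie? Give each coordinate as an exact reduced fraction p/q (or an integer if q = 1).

1. E_x = -1/3  [E is the centroid of △ABF]
2. E_y = -3/2  [E is the centroid of △ABF]
   → E = (-1/3, -3/2)
3. D_x = -5/3  [BE ∥ DF ∩ EF ∥ BD]
4. D_y = -5  [BE ∥ DF ∩ EF ∥ BD]
   → D = (-5/3, -5)

D = (-5/3, -5)
E = (-1/3, -3/2)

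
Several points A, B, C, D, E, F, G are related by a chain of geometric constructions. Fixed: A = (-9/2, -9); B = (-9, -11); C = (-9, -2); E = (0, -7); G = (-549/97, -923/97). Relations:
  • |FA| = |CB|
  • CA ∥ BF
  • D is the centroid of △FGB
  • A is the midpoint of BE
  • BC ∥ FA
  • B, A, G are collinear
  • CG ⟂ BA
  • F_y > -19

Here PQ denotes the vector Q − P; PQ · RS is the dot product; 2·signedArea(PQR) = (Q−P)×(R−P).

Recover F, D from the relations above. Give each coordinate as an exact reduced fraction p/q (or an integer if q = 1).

D = (-1239/194, -3736/291)
F = (-9/2, -18)

1. F_x = -9/2  [BC ∥ FA ∩ CA ∥ BF]
2. F_y = -18  [BC ∥ FA ∩ CA ∥ BF]
   → F = (-9/2, -18)
3. D_x = -1239/194  [D is the centroid of △FGB]
4. D_y = -3736/291  [D is the centroid of △FGB]
   → D = (-1239/194, -3736/291)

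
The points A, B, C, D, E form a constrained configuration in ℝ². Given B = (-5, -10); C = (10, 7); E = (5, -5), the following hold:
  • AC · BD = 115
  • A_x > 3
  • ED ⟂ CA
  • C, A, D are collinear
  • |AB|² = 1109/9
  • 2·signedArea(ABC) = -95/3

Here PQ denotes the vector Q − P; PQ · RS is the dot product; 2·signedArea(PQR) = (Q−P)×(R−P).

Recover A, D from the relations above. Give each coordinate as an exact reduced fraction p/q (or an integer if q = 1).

1. A_x = 10/3  [line -17·x + 15·y + 290/3 = 0 ∩ |AB|² = 1109/9]
2. A_y = -8/3  [line -17·x + 15·y + 290/3 = 0 ∩ |AB|² = 1109/9]
   → A = (10/3, -8/3)
3. D_x = 3450/1241  [AC · BD = 115 ∩ C, A, D are collinear]
4. D_y = -4305/1241  [AC · BD = 115 ∩ C, A, D are collinear]
   → D = (3450/1241, -4305/1241)

A = (10/3, -8/3)
D = (3450/1241, -4305/1241)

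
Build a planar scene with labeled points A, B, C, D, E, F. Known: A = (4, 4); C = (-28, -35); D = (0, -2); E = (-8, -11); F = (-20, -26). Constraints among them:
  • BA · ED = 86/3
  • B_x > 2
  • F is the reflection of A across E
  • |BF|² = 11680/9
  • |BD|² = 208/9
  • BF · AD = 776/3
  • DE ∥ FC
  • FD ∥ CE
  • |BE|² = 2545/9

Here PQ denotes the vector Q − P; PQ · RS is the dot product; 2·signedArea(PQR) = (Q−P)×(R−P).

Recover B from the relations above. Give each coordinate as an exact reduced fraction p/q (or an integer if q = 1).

B = (8/3, 2)

1. B_x = 8/3  [BA · ED = 86/3 ∩ BF · AD = 776/3]
2. B_y = 2  [BA · ED = 86/3 ∩ BF · AD = 776/3]
   → B = (8/3, 2)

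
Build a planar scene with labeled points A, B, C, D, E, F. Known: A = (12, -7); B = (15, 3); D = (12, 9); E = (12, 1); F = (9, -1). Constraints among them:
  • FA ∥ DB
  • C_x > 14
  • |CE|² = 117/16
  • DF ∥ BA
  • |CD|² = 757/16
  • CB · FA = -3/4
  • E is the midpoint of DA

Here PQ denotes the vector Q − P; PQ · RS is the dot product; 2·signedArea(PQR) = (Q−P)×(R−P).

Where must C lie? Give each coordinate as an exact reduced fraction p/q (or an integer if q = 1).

1. C_x = 57/4  [line -3·x + 6·y + 111/4 = 0 ∩ |CE|² = 117/16]
2. C_y = 5/2  [line -3·x + 6·y + 111/4 = 0 ∩ |CE|² = 117/16]
   → C = (57/4, 5/2)

C = (57/4, 5/2)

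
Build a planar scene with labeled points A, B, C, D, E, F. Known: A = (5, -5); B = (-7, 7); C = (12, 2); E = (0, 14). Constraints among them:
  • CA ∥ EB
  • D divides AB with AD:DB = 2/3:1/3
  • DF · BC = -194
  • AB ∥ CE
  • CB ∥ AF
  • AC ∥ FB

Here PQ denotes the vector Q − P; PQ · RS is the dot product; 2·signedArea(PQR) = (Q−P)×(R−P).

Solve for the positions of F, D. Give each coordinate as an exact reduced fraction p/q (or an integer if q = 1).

1. F_x = -14  [AC ∥ FB ∩ CB ∥ AF]
2. F_y = 0  [AC ∥ FB ∩ CB ∥ AF]
   → F = (-14, 0)
3. D_x = -3  [D divides AB with AD:DB = 2/3:1/3]
4. D_y = 3  [D divides AB with AD:DB = 2/3:1/3]
   → D = (-3, 3)

D = (-3, 3)
F = (-14, 0)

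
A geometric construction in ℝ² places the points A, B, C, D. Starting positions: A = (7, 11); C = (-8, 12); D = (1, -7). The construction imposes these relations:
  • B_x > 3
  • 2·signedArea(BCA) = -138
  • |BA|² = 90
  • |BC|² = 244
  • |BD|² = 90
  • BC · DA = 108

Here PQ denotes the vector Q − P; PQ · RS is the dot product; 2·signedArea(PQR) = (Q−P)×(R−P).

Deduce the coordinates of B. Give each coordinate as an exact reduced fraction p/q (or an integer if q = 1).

B = (4, 2)

1. B_x = 4  [2·signedArea(BCA) = -138 ∩ BC · DA = 108]
2. B_y = 2  [2·signedArea(BCA) = -138 ∩ BC · DA = 108]
   → B = (4, 2)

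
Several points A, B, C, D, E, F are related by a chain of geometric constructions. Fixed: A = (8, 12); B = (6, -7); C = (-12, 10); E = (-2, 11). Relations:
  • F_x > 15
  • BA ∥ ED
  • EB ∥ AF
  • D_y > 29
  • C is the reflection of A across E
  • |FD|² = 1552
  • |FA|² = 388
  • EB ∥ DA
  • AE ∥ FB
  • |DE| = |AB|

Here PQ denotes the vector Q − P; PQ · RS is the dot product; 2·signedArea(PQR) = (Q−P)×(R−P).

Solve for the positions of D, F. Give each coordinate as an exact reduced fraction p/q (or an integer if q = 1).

1. D_x = 0  [EB ∥ DA ∩ BA ∥ ED]
2. D_y = 30  [EB ∥ DA ∩ BA ∥ ED]
   → D = (0, 30)
3. F_x = 16  [AE ∥ FB ∩ EB ∥ AF]
4. F_y = -6  [AE ∥ FB ∩ EB ∥ AF]
   → F = (16, -6)

D = (0, 30)
F = (16, -6)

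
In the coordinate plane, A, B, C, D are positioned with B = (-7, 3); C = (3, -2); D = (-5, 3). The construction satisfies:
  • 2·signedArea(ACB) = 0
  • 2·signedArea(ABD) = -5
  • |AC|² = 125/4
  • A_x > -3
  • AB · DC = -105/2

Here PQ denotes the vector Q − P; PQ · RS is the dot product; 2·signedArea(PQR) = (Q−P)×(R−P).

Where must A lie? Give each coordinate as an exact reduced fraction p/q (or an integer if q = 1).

1. A_x = -2  [2·signedArea(ACB) = 0 ∩ 2·signedArea(ABD) = -5]
2. A_y = 1/2  [2·signedArea(ACB) = 0 ∩ 2·signedArea(ABD) = -5]
   → A = (-2, 1/2)

A = (-2, 1/2)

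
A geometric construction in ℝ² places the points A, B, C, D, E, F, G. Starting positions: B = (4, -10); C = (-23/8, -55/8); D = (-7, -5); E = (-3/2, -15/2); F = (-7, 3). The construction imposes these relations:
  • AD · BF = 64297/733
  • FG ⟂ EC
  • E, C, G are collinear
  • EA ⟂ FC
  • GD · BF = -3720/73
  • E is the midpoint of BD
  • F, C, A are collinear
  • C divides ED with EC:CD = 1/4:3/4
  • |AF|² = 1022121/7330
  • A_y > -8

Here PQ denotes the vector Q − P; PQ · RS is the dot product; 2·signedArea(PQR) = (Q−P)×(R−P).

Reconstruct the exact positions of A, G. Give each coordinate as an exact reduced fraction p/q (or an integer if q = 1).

A = (-17947/7330, -57879/7330)
G = (-731/73, -265/73)

1. A_x = -17947/7330  [F, C, A are collinear ∩ EA ⟂ FC]
2. A_y = -57879/7330  [F, C, A are collinear ∩ EA ⟂ FC]
   → A = (-17947/7330, -57879/7330)
3. G_x = -731/73  [E, C, G are collinear ∩ FG ⟂ EC]
4. G_y = -265/73  [E, C, G are collinear ∩ FG ⟂ EC]
   → G = (-731/73, -265/73)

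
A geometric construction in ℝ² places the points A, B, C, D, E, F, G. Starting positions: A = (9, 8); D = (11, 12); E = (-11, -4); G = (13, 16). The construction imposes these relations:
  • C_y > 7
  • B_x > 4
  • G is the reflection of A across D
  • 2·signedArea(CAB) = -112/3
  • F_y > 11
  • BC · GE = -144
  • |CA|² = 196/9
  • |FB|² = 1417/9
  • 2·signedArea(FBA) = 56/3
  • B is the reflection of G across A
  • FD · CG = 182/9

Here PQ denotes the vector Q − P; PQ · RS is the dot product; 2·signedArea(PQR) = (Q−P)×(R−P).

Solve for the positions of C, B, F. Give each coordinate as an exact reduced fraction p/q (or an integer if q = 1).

1. B_x = 5  [B is the reflection of G across A]
2. B_y = 0  [B is the reflection of G across A]
   → B = (5, 0)
3. F_x = 26/3  [line -8·x + 4·y + 64/3 = 0 ∩ |FB|² = 1417/9]
4. F_y = 12  [line -8·x + 4·y + 64/3 = 0 ∩ |FB|² = 1417/9]
   → F = (26/3, 12)
5. C_x = 13/3  [2·signedArea(CAB) = -112/3 ∩ FD · CG = 182/9]
6. C_y = 8  [2·signedArea(CAB) = -112/3 ∩ FD · CG = 182/9]
   → C = (13/3, 8)

B = (5, 0)
C = (13/3, 8)
F = (26/3, 12)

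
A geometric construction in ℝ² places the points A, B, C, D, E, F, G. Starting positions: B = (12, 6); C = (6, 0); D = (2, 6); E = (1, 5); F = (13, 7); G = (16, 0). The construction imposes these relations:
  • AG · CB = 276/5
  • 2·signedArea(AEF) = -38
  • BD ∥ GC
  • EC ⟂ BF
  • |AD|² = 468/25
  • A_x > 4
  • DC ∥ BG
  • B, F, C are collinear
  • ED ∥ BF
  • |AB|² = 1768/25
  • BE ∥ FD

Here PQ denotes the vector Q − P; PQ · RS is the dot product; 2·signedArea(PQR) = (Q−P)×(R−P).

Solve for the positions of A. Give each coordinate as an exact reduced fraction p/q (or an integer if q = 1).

1. A_x = 22/5  [2·signedArea(AEF) = -38 ∩ AG · CB = 276/5]
2. A_y = 12/5  [2·signedArea(AEF) = -38 ∩ AG · CB = 276/5]
   → A = (22/5, 12/5)

A = (22/5, 12/5)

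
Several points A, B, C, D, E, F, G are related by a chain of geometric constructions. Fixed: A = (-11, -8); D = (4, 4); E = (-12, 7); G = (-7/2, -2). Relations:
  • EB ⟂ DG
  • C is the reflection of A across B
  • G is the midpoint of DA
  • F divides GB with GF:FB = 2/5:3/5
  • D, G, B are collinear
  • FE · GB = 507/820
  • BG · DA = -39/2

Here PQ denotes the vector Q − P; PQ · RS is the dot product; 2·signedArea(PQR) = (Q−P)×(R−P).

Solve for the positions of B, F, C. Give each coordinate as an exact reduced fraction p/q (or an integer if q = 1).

B = (-176/41, -108/41)
C = (99/41, 112/41)
F = (-313/82, -462/205)

1. B_x = -176/41  [D, G, B are collinear ∩ EB ⟂ DG]
2. B_y = -108/41  [D, G, B are collinear ∩ EB ⟂ DG]
   → B = (-176/41, -108/41)
3. F_x = -313/82  [F divides GB with GF:FB = 2/5:3/5]
4. F_y = -462/205  [F divides GB with GF:FB = 2/5:3/5]
   → F = (-313/82, -462/205)
5. C_x = 99/41  [C is the reflection of A across B]
6. C_y = 112/41  [C is the reflection of A across B]
   → C = (99/41, 112/41)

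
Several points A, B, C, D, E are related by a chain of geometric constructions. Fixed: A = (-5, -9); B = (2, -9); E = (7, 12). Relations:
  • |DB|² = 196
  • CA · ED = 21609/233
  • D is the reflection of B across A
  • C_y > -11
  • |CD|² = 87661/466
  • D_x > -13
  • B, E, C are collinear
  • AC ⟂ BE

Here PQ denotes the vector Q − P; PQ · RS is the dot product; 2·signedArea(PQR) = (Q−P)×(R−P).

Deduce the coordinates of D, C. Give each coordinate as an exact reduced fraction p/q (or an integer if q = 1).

C = (757/466, -4929/466)
D = (-12, -9)

1. D_x = -12  [D is the reflection of B across A]
2. D_y = -9  [D is the reflection of B across A]
   → D = (-12, -9)
3. C_x = 757/466  [B, E, C are collinear ∩ AC ⟂ BE]
4. C_y = -4929/466  [B, E, C are collinear ∩ AC ⟂ BE]
   → C = (757/466, -4929/466)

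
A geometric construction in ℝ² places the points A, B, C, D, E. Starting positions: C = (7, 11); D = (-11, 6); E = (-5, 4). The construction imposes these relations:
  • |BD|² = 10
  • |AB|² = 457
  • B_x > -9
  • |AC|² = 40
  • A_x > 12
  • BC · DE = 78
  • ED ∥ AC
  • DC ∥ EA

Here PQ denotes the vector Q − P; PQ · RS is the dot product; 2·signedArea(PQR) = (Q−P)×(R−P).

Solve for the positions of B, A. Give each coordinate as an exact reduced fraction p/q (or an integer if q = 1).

A = (13, 9)
B = (-8, 5)

1. B_x = -8  [line -6·x + 2·y + -58 = 0 ∩ |BD|² = 10]
2. B_y = 5  [line -6·x + 2·y + -58 = 0 ∩ |BD|² = 10]
   → B = (-8, 5)
3. A_x = 13  [ED ∥ AC ∩ DC ∥ EA]
4. A_y = 9  [ED ∥ AC ∩ DC ∥ EA]
   → A = (13, 9)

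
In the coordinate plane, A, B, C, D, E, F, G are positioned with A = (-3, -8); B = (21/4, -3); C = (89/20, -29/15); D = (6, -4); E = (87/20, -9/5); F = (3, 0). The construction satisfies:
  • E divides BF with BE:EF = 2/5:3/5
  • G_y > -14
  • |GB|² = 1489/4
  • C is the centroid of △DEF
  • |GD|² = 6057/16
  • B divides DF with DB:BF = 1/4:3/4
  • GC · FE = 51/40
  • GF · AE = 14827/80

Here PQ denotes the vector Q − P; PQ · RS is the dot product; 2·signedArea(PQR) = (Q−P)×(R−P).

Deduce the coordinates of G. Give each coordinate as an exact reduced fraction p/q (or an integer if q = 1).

1. G_x = -45/4  [GF · AE = 14827/80 ∩ GC · FE = 51/40]
2. G_y = -13  [GF · AE = 14827/80 ∩ GC · FE = 51/40]
   → G = (-45/4, -13)

G = (-45/4, -13)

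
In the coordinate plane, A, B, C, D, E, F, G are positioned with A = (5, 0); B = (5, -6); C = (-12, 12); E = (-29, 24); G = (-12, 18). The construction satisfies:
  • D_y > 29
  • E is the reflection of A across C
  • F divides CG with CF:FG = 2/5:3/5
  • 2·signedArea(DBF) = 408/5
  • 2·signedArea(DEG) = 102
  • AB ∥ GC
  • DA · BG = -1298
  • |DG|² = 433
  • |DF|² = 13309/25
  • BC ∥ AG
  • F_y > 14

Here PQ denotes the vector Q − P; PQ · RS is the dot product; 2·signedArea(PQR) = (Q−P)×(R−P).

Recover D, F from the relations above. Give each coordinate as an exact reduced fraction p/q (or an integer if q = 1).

1. D_x = -29  [2·signedArea(DEG) = 102 ∩ DA · BG = -1298]
2. D_y = 30  [2·signedArea(DEG) = 102 ∩ DA · BG = -1298]
   → D = (-29, 30)
3. F_x = -12  [F divides CG with CF:FG = 2/5:3/5]
4. F_y = 72/5  [F divides CG with CF:FG = 2/5:3/5]
   → F = (-12, 72/5)

D = (-29, 30)
F = (-12, 72/5)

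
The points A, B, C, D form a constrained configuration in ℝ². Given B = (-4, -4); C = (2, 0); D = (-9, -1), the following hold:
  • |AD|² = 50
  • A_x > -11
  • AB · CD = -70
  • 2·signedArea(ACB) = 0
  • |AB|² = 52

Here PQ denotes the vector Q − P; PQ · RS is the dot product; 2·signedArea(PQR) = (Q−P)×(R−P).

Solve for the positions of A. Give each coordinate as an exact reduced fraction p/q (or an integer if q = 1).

1. A_x = -10  [2·signedArea(ACB) = 0 ∩ AB · CD = -70]
2. A_y = -8  [2·signedArea(ACB) = 0 ∩ AB · CD = -70]
   → A = (-10, -8)

A = (-10, -8)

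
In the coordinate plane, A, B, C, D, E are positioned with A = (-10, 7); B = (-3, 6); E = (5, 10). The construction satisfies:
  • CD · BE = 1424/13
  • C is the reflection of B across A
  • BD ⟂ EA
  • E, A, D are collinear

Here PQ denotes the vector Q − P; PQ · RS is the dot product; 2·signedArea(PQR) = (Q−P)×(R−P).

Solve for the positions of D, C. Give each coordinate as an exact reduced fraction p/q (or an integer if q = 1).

C = (-17, 8)
D = (-45/13, 108/13)

1. D_x = -45/13  [E, A, D are collinear ∩ BD ⟂ EA]
2. D_y = 108/13  [E, A, D are collinear ∩ BD ⟂ EA]
   → D = (-45/13, 108/13)
3. C_x = -17  [C is the reflection of B across A]
4. C_y = 8  [C is the reflection of B across A]
   → C = (-17, 8)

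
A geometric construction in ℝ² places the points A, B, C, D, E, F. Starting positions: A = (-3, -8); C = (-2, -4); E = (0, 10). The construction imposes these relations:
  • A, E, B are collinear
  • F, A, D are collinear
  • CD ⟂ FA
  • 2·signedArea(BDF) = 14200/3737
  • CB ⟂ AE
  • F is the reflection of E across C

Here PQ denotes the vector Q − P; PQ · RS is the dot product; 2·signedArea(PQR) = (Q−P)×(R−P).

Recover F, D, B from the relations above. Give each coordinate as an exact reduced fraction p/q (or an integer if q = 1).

1. F_x = -4  [F is the reflection of E across C]
2. F_y = -18  [F is the reflection of E across C]
   → F = (-4, -18)
3. D_x = -262/101  [F, A, D are collinear ∩ CD ⟂ FA]
4. D_y = -398/101  [F, A, D are collinear ∩ CD ⟂ FA]
   → D = (-262/101, -398/101)
5. B_x = -86/37  [A, E, B are collinear ∩ CB ⟂ AE]
6. B_y = -146/37  [A, E, B are collinear ∩ CB ⟂ AE]
   → B = (-86/37, -146/37)

B = (-86/37, -146/37)
D = (-262/101, -398/101)
F = (-4, -18)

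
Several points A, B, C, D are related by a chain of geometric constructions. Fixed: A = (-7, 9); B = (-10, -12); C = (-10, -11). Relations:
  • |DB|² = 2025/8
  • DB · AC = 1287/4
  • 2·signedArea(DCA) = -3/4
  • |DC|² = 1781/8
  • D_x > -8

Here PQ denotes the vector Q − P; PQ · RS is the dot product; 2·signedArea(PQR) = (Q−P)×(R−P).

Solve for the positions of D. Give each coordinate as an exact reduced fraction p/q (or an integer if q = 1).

D = (-31/4, 15/4)

1. D_x = -31/4  [2·signedArea(DCA) = -3/4 ∩ DB · AC = 1287/4]
2. D_y = 15/4  [2·signedArea(DCA) = -3/4 ∩ DB · AC = 1287/4]
   → D = (-31/4, 15/4)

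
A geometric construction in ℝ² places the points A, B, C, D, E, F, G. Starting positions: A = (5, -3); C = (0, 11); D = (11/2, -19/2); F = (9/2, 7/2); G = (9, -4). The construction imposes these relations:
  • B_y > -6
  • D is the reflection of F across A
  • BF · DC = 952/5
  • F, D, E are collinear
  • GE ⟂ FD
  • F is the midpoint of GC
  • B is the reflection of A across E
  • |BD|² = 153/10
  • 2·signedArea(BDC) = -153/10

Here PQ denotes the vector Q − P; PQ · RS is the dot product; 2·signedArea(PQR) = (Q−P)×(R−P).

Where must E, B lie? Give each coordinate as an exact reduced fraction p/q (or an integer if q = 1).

1. E_x = 51/10  [F, D, E are collinear ∩ GE ⟂ FD]
2. E_y = -43/10  [F, D, E are collinear ∩ GE ⟂ FD]
   → E = (51/10, -43/10)
3. B_x = 26/5  [B is the reflection of A across E]
4. B_y = -28/5  [B is the reflection of A across E]
   → B = (26/5, -28/5)

B = (26/5, -28/5)
E = (51/10, -43/10)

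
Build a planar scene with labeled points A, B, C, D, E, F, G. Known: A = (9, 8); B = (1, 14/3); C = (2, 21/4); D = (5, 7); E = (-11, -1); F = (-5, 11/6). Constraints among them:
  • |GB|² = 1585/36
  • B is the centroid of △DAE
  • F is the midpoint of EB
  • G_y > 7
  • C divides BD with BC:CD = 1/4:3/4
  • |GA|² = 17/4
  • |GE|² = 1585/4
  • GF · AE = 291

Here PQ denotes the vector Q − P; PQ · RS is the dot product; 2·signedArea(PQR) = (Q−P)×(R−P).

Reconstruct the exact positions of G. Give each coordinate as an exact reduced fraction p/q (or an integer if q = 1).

1. G_x = 7  [line 20·x + 9·y + -415/2 = 0 ∩ |GE|² = 1585/4]
2. G_y = 15/2  [line 20·x + 9·y + -415/2 = 0 ∩ |GE|² = 1585/4]
   → G = (7, 15/2)

G = (7, 15/2)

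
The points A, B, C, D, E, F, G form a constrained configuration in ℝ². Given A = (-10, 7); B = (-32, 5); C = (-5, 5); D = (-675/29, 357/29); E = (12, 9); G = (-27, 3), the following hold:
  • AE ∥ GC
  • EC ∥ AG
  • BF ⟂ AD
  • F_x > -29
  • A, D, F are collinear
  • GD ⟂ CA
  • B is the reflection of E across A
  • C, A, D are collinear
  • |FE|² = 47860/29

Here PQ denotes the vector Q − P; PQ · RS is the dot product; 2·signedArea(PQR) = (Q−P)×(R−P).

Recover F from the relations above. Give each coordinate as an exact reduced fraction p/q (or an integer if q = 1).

F = (-820/29, 415/29)

1. F_x = -820/29  [A, D, F are collinear ∩ BF ⟂ AD]
2. F_y = 415/29  [A, D, F are collinear ∩ BF ⟂ AD]
   → F = (-820/29, 415/29)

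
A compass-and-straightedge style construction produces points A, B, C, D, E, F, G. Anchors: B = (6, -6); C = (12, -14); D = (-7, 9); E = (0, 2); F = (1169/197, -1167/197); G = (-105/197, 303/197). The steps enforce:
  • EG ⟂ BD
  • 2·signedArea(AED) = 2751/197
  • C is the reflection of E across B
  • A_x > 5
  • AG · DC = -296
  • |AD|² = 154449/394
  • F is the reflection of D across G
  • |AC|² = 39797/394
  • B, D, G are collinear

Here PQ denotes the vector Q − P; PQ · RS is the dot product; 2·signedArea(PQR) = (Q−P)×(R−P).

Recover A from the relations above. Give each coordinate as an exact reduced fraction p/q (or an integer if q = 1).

A = (2351/394, -2349/394)

1. A_x = 2351/394  [AG · DC = -296 ∩ 2·signedArea(AED) = 2751/197]
2. A_y = -2349/394  [AG · DC = -296 ∩ 2·signedArea(AED) = 2751/197]
   → A = (2351/394, -2349/394)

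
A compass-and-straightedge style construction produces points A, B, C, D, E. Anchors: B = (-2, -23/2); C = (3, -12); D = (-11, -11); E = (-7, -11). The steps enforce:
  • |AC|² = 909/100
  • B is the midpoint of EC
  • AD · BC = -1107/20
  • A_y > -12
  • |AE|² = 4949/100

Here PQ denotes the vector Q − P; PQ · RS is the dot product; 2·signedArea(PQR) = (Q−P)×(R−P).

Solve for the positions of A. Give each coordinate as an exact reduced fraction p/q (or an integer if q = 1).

1. A_x = 0  [line -5·x + 1/2·y + 117/20 = 0 ∩ |AC|² = 909/100]
2. A_y = -117/10  [line -5·x + 1/2·y + 117/20 = 0 ∩ |AC|² = 909/100]
   → A = (0, -117/10)

A = (0, -117/10)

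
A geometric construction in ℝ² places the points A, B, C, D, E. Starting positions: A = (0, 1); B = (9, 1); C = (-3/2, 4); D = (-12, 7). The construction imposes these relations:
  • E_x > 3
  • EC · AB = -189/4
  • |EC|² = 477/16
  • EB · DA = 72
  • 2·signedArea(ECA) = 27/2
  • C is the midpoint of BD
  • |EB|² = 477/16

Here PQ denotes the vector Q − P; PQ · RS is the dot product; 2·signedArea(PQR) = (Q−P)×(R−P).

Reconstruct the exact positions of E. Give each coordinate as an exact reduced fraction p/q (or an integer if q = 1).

E = (15/4, 5/2)

1. E_x = 15/4  [EC · AB = -189/4 ∩ 2·signedArea(ECA) = 27/2]
2. E_y = 5/2  [EC · AB = -189/4 ∩ 2·signedArea(ECA) = 27/2]
   → E = (15/4, 5/2)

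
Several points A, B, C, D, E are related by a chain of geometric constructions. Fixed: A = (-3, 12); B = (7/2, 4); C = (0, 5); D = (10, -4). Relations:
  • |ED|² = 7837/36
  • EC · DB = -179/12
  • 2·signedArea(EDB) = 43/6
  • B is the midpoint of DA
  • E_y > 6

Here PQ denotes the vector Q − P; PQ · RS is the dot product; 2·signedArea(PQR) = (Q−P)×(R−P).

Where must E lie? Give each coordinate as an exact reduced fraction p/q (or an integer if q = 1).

E = (1/6, 7)

1. E_x = 1/6  [2·signedArea(EDB) = 43/6 ∩ EC · DB = -179/12]
2. E_y = 7  [2·signedArea(EDB) = 43/6 ∩ EC · DB = -179/12]
   → E = (1/6, 7)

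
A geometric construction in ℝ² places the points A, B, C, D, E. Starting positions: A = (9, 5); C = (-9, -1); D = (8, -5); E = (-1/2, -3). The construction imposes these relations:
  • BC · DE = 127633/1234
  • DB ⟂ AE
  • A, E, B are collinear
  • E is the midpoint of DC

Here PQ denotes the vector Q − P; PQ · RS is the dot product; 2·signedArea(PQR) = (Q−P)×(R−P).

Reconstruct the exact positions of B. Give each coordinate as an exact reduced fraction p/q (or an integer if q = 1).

1. B_x = 2152/617  [A, E, B are collinear ∩ DB ⟂ AE]
2. B_y = 221/617  [A, E, B are collinear ∩ DB ⟂ AE]
   → B = (2152/617, 221/617)

B = (2152/617, 221/617)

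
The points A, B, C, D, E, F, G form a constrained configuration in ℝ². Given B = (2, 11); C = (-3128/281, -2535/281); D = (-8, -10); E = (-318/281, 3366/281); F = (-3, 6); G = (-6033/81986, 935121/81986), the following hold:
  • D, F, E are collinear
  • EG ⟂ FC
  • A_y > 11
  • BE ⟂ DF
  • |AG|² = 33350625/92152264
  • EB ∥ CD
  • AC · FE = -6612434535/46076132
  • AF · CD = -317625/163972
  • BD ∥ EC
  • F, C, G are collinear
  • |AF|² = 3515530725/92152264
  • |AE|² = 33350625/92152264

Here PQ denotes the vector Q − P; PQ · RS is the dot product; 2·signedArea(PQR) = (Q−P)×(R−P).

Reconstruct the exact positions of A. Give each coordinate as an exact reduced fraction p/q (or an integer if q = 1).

1. A_x = -27766821/46076132  [AC · FE = -6612434535/46076132 ∩ AF · CD = -317625/163972]
2. A_y = 538733877/46076132  [AC · FE = -6612434535/46076132 ∩ AF · CD = -317625/163972]
   → A = (-27766821/46076132, 538733877/46076132)

A = (-27766821/46076132, 538733877/46076132)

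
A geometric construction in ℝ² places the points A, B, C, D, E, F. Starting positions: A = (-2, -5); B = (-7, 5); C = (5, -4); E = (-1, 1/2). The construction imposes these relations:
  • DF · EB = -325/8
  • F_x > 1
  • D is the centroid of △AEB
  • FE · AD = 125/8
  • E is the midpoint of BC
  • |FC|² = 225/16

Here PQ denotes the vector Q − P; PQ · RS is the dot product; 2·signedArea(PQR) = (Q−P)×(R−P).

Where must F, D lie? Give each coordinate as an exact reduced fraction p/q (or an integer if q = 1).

D = (-10/3, 1/6)
F = (2, -7/4)

1. D_x = -10/3  [D is the centroid of △AEB]
2. D_y = 1/6  [D is the centroid of △AEB]
   → D = (-10/3, 1/6)
3. F_x = 2  [FE · AD = 125/8 ∩ DF · EB = -325/8]
4. F_y = -7/4  [FE · AD = 125/8 ∩ DF · EB = -325/8]
   → F = (2, -7/4)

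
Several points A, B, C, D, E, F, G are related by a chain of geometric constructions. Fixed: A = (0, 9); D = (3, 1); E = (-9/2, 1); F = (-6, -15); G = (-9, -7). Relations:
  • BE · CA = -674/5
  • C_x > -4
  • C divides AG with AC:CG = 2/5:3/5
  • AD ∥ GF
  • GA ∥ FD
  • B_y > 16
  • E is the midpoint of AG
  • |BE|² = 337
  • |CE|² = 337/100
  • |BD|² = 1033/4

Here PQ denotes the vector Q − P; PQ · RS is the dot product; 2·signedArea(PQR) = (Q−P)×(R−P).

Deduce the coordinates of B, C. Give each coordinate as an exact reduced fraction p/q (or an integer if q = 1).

1. C_x = -18/5  [C divides AG with AC:CG = 2/5:3/5]
2. C_y = 13/5  [C divides AG with AC:CG = 2/5:3/5]
   → C = (-18/5, 13/5)
3. B_x = 9/2  [line -18/5·x + -32/5·y + 125 = 0 ∩ |BD|² = 1033/4]
4. B_y = 17  [line -18/5·x + -32/5·y + 125 = 0 ∩ |BD|² = 1033/4]
   → B = (9/2, 17)

B = (9/2, 17)
C = (-18/5, 13/5)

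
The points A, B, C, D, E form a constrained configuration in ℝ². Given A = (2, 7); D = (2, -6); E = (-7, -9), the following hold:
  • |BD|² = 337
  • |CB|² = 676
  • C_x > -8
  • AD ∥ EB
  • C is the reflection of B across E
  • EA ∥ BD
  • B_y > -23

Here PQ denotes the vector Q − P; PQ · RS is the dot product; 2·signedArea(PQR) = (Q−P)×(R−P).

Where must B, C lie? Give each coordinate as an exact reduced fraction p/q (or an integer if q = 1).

1. B_x = -7  [EA ∥ BD ∩ AD ∥ EB]
2. B_y = -22  [EA ∥ BD ∩ AD ∥ EB]
   → B = (-7, -22)
3. C_x = -7  [C is the reflection of B across E]
4. C_y = 4  [C is the reflection of B across E]
   → C = (-7, 4)

B = (-7, -22)
C = (-7, 4)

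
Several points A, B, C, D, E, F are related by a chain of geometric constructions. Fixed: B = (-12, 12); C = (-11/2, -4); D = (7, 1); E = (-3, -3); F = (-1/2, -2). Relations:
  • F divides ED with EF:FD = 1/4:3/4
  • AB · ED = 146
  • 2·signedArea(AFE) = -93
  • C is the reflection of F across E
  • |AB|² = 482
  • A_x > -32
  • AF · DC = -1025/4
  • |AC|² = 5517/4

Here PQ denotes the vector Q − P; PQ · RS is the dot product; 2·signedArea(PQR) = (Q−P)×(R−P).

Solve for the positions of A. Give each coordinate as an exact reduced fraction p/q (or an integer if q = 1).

1. A_x = -31  [AF · DC = -1025/4 ∩ 2·signedArea(AFE) = -93]
2. A_y = 23  [AF · DC = -1025/4 ∩ 2·signedArea(AFE) = -93]
   → A = (-31, 23)

A = (-31, 23)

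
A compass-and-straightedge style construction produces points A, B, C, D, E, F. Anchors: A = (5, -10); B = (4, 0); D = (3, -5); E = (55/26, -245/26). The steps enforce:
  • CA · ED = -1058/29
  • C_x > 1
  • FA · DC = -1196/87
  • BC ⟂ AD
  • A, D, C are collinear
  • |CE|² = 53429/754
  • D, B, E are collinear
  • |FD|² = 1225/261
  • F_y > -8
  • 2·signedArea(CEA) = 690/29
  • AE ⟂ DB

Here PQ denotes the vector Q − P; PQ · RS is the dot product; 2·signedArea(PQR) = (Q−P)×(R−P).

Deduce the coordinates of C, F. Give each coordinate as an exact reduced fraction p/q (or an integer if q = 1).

1. C_x = 41/29  [A, D, C are collinear ∩ BC ⟂ AD]
2. C_y = -30/29  [A, D, C are collinear ∩ BC ⟂ AD]
   → C = (41/29, -30/29)
3. F_x = 331/87  [line 46/29·x + -115/29·y + -2944/87 = 0 ∩ |FD|² = 1225/261]
4. F_y = -610/87  [line 46/29·x + -115/29·y + -2944/87 = 0 ∩ |FD|² = 1225/261]
   → F = (331/87, -610/87)

C = (41/29, -30/29)
F = (331/87, -610/87)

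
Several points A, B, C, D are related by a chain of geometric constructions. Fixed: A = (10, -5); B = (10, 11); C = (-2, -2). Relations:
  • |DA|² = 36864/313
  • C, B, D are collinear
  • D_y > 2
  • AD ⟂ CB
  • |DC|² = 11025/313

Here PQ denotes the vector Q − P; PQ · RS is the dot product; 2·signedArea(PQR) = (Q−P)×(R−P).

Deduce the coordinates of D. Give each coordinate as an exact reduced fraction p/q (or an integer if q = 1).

1. D_x = 634/313  [C, B, D are collinear ∩ AD ⟂ CB]
2. D_y = 739/313  [C, B, D are collinear ∩ AD ⟂ CB]
   → D = (634/313, 739/313)

D = (634/313, 739/313)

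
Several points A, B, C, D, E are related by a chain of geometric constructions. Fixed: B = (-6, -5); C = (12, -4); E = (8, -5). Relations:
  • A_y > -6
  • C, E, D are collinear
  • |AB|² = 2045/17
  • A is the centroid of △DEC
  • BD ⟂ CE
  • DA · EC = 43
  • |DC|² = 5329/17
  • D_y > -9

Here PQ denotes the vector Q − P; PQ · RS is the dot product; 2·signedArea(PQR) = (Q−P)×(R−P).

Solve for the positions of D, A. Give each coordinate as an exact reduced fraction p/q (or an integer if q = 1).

1. D_x = -88/17  [C, E, D are collinear ∩ BD ⟂ CE]
2. D_y = -141/17  [C, E, D are collinear ∩ BD ⟂ CE]
   → D = (-88/17, -141/17)
3. A_x = 84/17  [A is the centroid of △DEC]
4. A_y = -98/17  [A is the centroid of △DEC]
   → A = (84/17, -98/17)

A = (84/17, -98/17)
D = (-88/17, -141/17)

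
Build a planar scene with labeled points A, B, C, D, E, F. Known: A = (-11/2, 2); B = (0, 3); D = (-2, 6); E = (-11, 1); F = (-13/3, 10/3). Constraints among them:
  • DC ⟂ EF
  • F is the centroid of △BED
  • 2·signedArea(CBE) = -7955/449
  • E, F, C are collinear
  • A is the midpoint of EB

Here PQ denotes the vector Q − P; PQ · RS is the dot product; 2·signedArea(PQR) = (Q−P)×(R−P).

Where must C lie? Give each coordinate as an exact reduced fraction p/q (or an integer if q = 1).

1. C_x = -639/449  [E, F, C are collinear ∩ DC ⟂ EF]
2. C_y = 1954/449  [E, F, C are collinear ∩ DC ⟂ EF]
   → C = (-639/449, 1954/449)

C = (-639/449, 1954/449)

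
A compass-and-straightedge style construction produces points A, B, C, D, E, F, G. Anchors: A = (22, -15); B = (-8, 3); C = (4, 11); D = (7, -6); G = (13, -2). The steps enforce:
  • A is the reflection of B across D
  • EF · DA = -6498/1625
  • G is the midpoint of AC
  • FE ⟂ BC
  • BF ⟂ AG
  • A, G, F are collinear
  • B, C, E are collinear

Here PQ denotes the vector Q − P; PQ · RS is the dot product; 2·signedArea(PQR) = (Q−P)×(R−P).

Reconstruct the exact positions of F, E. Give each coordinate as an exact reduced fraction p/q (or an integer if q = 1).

1. F_x = 482/125  [A, G, F are collinear ∩ BF ⟂ AG]
2. F_y = 1401/125  [A, G, F are collinear ∩ BF ⟂ AG]
   → F = (482/125, 1401/125)
3. E_x = 6494/1625  [B, C, E are collinear ∩ FE ⟂ BC]
4. E_y = 17871/1625  [B, C, E are collinear ∩ FE ⟂ BC]
   → E = (6494/1625, 17871/1625)

E = (6494/1625, 17871/1625)
F = (482/125, 1401/125)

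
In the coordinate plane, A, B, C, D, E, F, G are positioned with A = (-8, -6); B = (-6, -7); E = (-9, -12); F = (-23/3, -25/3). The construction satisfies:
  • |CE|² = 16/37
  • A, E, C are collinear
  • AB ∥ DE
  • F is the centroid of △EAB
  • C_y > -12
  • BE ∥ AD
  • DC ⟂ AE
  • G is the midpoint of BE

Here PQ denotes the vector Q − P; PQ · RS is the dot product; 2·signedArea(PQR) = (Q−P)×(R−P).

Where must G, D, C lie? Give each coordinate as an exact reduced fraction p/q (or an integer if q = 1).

1. G_x = -15/2  [G is the midpoint of BE]
2. G_y = -19/2  [G is the midpoint of BE]
   → G = (-15/2, -19/2)
3. D_x = -11  [AB ∥ DE ∩ BE ∥ AD]
4. D_y = -11  [AB ∥ DE ∩ BE ∥ AD]
   → D = (-11, -11)
5. C_x = -329/37  [A, E, C are collinear ∩ DC ⟂ AE]
6. C_y = -420/37  [A, E, C are collinear ∩ DC ⟂ AE]
   → C = (-329/37, -420/37)

C = (-329/37, -420/37)
D = (-11, -11)
G = (-15/2, -19/2)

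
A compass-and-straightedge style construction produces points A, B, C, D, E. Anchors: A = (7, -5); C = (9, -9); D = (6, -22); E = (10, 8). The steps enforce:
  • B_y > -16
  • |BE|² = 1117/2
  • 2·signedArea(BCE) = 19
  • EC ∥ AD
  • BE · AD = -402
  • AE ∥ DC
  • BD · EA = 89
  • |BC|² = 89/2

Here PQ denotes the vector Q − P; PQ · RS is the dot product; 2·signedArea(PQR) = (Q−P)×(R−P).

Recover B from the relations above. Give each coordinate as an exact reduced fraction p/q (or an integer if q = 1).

B = (15/2, -31/2)

1. B_x = 15/2  [BE · AD = -402 ∩ BD · EA = 89]
2. B_y = -31/2  [BE · AD = -402 ∩ BD · EA = 89]
   → B = (15/2, -31/2)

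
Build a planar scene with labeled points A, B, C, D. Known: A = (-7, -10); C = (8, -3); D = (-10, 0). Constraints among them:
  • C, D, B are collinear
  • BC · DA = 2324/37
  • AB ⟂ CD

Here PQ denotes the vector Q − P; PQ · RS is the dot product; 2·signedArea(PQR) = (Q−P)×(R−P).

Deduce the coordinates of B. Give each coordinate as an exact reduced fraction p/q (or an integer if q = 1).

B = (-202/37, -28/37)

1. B_x = -202/37  [C, D, B are collinear ∩ AB ⟂ CD]
2. B_y = -28/37  [C, D, B are collinear ∩ AB ⟂ CD]
   → B = (-202/37, -28/37)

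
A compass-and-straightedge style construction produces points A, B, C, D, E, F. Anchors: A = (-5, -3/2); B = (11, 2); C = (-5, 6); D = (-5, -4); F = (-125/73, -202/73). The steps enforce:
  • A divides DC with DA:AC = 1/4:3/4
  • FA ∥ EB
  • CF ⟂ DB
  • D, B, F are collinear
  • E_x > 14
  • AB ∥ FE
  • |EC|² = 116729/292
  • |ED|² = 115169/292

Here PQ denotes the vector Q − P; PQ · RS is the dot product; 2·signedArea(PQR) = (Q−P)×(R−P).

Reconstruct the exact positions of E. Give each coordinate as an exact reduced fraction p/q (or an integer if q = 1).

1. E_x = 1043/73  [FA ∥ EB ∩ AB ∥ FE]
2. E_y = 107/146  [FA ∥ EB ∩ AB ∥ FE]
   → E = (1043/73, 107/146)

E = (1043/73, 107/146)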